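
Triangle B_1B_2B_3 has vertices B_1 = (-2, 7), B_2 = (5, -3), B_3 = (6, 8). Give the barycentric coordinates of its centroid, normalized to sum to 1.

(1/3, 1/3, 1/3)

The centroid is the average of the vertices, so each weight is 1/3.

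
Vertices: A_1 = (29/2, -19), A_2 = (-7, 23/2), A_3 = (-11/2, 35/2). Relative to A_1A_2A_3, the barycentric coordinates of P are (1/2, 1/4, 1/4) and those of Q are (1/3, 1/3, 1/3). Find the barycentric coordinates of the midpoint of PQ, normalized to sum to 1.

Since both coordinate triples sum to 1, the midpoint's barycentrics are the componentwise average.
(1/2+1/3)/2 = 5/12; similarly 7/24 and 7/24.

(5/12, 7/24, 7/24)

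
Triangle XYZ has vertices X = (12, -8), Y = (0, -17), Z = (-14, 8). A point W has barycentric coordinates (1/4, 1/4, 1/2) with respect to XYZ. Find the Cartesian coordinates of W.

W = (1/4)·X + (1/4)·Y + (1/2)·Z.
x-coordinate: (1/4)·12 + (1/4)·0 + (1/2)·(-14) = -4.
y-coordinate: (1/4)·(-8) + (1/4)·(-17) + (1/2)·8 = -9/4.

(-4, -9/4)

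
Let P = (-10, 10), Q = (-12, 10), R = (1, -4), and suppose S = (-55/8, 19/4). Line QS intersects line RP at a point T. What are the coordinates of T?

Barycentric coordinates of S with respect to PQR: (1/8, 1/2, 3/8).
On side RP the Q-coordinate is zero; dropping S's Q-weight 1/2 and renormalizing the remaining 3/8 : 1/8 gives weights 3/4, 1/4 on R, P.
T = (3/4)·(1, -4) + (1/4)·(-10, 10) = (-7/4, -1/2).

(-7/4, -1/2)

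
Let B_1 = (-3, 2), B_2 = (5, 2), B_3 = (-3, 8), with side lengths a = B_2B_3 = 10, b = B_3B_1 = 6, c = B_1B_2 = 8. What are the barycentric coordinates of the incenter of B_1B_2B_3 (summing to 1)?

The incenter has barycentric coordinates proportional to the opposite side lengths: (10 : 6 : 8).
Normalizing by 10+6+8 = 24 gives (5/12, 1/4, 1/3).

(5/12, 1/4, 1/3)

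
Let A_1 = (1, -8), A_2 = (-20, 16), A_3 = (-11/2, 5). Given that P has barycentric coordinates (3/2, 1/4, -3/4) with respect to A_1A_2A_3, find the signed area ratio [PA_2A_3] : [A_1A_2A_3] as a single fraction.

The signed ratio [PA_2A_3]/[A_1A_2A_3] equals the barycentric coordinate of P at vertex A_1, which is 3/2.

3/2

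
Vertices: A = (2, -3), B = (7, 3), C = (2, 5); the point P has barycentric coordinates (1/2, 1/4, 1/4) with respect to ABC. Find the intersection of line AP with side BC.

(9/2, 4)

Line AP meets BC where the A-coordinate vanishes; zeroing P's A-weight and renormalizing leaves B, C-weights 1/4 : 1/4 → (1/2, 1/2).
So Q = (1/2)·B + (1/2)·C = (9/2, 4).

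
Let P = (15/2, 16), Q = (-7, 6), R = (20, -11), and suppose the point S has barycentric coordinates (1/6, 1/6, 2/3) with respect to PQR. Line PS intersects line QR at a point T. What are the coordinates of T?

(73/5, -38/5)

Line PS meets QR where the P-coordinate vanishes; zeroing S's P-weight and renormalizing leaves Q, R-weights 1/6 : 2/3 → (1/5, 4/5).
So T = (1/5)·Q + (4/5)·R = (73/5, -38/5).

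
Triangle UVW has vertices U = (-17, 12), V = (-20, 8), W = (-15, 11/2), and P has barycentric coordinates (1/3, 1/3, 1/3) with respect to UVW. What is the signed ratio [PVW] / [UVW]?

1/3

The signed ratio [PVW]/[UVW] equals the barycentric coordinate of P at vertex U, which is 1/3.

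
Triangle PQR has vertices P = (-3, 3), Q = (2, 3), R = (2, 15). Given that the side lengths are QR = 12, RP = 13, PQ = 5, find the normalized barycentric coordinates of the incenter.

The incenter has barycentric coordinates proportional to the opposite side lengths: (12 : 13 : 5).
Normalizing by 12+13+5 = 30 gives (2/5, 13/30, 1/6).

(2/5, 13/30, 1/6)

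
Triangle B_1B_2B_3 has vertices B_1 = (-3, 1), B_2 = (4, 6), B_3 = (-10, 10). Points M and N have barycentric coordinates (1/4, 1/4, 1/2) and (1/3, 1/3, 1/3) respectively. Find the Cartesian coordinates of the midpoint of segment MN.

Barycentric coordinates of the midpoint are the average: (7/24, 7/24, 5/12).
Converting: (7/24)·B_1 + (7/24)·B_2 + (5/12)·B_3 = (-31/8, 149/24).

(-31/8, 149/24)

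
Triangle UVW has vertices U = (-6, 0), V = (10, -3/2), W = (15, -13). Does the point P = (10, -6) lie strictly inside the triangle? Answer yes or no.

Barycentric coordinates of P: (45/353, 164/353, 144/353).
The three coordinates are positive, positive, positive; a point is interior exactly when all three are positive.

yes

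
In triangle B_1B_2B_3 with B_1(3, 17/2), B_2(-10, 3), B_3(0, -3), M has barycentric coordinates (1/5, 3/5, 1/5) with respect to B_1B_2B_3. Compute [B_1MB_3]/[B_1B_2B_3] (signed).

3/5

The signed ratio [B_1MB_3]/[B_1B_2B_3] equals the barycentric coordinate of M at vertex B_2, which is 3/5.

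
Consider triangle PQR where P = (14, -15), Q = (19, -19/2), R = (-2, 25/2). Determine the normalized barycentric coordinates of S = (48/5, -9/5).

(1/5, 2/5, 2/5)

Signed area of the reference triangle: [PQR] = ½·(14·(-19/2−(25/2)) + 19·(25/2−(-15)) + (-2)·(-15−(-19/2))) = ½·(-308 + 1045/2 + 11) = 451/4.
[SQR] = ½·((48/5)·(-19/2−(25/2)) + 19·(25/2−(-9/5)) + (-2)·(-9/5−(-19/2))) = ½·(-1056/5 + 2717/10 − 77/5) = 451/20, so the P-coordinate is (451/20)/(451/4) = 1/5.
[PSR] = ½·(14·(-9/5−(25/2)) + (48/5)·(25/2−(-15)) + (-2)·(-15−(-9/5))) = ½·(-1001/5 + 264 + 132/5) = 451/10, so the Q-coordinate is 2/5.
[PQS] = ½·(14·(-19/2−(-9/5)) + 19·(-9/5−(-15)) + (48/5)·(-15−(-19/2))) = ½·(-539/5 + 1254/5 − 264/5) = 451/10, so the R-coordinate is 2/5.
Check: 1/5 + 2/5 + 2/5 = 1.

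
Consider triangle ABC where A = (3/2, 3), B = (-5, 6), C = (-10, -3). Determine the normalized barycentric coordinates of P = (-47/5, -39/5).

Signed area of the reference triangle: [ABC] = ½·((3/2)·(6−(-3)) + (-5)·(-3−3) + (-10)·(3−6)) = ½·(27/2 + 30 + 30) = 147/4.
[PBC] = ½·((-47/5)·(6−(-3)) + (-5)·(-3−(-39/5)) + (-10)·(-39/5−6)) = ½·(-423/5 − 24 + 138) = 147/10, so the A-coordinate is (147/10)/(147/4) = 2/5.
[APC] = ½·((3/2)·(-39/5−(-3)) + (-47/5)·(-3−3) + (-10)·(3−(-39/5))) = ½·(-36/5 + 282/5 − 108) = -147/5, so the B-coordinate is -4/5.
[ABP] = ½·((3/2)·(6−(-39/5)) + (-5)·(-39/5−3) + (-47/5)·(3−6)) = ½·(207/10 + 54 + 141/5) = 1029/20, so the C-coordinate is 7/5.

(2/5, -4/5, 7/5)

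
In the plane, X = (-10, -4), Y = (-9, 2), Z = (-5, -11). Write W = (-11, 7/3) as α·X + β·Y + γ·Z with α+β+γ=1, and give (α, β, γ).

(2/3, 2/3, -1/3)

Signed area of the reference triangle: [XYZ] = ½·((-10)·(2−(-11)) + (-9)·(-11−(-4)) + (-5)·(-4−2)) = ½·(-130 + 63 + 30) = -37/2.
[WYZ] = ½·((-11)·(2−(-11)) + (-9)·(-11−(7/3)) + (-5)·(7/3−2)) = ½·(-143 + 120 − 5/3) = -37/3, so the X-coordinate is (-37/3)/(-37/2) = 2/3.
[XWZ] = ½·((-10)·(7/3−(-11)) + (-11)·(-11−(-4)) + (-5)·(-4−(7/3))) = ½·(-400/3 + 77 + 95/3) = -37/3, so the Y-coordinate is 2/3.
[XYW] = ½·((-10)·(2−(7/3)) + (-9)·(7/3−(-4)) + (-11)·(-4−2)) = ½·(10/3 − 57 + 66) = 37/6, so the Z-coordinate is -1/3.
Check: 2/3 + 2/3 − 1/3 = 1.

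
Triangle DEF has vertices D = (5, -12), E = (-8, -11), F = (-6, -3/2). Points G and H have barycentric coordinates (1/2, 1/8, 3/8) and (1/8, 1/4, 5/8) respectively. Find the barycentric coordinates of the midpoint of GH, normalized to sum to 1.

Since both coordinate triples sum to 1, the midpoint's barycentrics are the componentwise average.
(1/2+1/8)/2 = 5/16; similarly 3/16 and 1/2.

(5/16, 3/16, 1/2)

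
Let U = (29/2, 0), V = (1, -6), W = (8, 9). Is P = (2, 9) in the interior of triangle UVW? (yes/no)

Barycentric coordinates of P: (-60/107, 36/107, 131/107).
The three coordinates are negative, positive, positive; a point is interior exactly when all three are positive.

no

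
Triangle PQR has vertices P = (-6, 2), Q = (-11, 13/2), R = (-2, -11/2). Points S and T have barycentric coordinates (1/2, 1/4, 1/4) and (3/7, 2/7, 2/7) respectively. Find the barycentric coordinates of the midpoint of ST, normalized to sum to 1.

(13/28, 15/56, 15/56)

Since both coordinate triples sum to 1, the midpoint's barycentrics are the componentwise average.
(1/2+3/7)/2 = 13/28; similarly 15/56 and 15/56.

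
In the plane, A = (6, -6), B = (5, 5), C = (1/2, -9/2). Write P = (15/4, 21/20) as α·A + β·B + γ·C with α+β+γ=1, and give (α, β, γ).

Signed area of the reference triangle: [ABC] = ½·(6·(5−(-9/2)) + 5·(-9/2−(-6)) + (1/2)·(-6−5)) = ½·(57 + 15/2 − 11/2) = 59/2.
[PBC] = ½·((15/4)·(5−(-9/2)) + 5·(-9/2−(21/20)) + (1/2)·(21/20−5)) = ½·(285/8 − 111/4 − 79/40) = 59/20, so the A-coordinate is (59/20)/(59/2) = 1/10.
[APC] = ½·(6·(21/20−(-9/2)) + (15/4)·(-9/2−(-6)) + (1/2)·(-6−(21/20))) = ½·(333/10 + 45/8 − 141/40) = 177/10, so the B-coordinate is 3/5.
[ABP] = ½·(6·(5−(21/20)) + 5·(21/20−(-6)) + (15/4)·(-6−5)) = ½·(237/10 + 141/4 − 165/4) = 177/20, so the C-coordinate is 3/10.
Check: 1/10 + 3/5 + 3/10 = 1.

(1/10, 3/5, 3/10)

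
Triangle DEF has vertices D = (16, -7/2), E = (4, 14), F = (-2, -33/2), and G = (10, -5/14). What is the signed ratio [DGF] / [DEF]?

2/7

[DEF] = ½·(16·(14−(-33/2)) + 4·(-33/2−(-7/2)) + (-2)·(-7/2−14)) = ½·(488 − 52 + 35) = 471/2.
[DGF] = ½·(16·(-5/14−(-33/2)) + 10·(-33/2−(-7/2)) + (-2)·(-7/2−(-5/14))) = ½·(1808/7 − 130 + 44/7) = 471/7, so the ratio is (471/7)/(471/2) = 2/7.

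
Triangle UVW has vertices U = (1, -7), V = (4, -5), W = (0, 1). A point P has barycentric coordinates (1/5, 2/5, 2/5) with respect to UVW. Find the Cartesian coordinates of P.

P = (1/5)·U + (2/5)·V + (2/5)·W.
x-coordinate: (1/5)·1 + (2/5)·4 + (2/5)·0 = 9/5.
y-coordinate: (1/5)·(-7) + (2/5)·(-5) + (2/5)·1 = -3.

(9/5, -3)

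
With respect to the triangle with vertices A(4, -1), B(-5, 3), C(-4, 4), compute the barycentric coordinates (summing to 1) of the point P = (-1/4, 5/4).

(1/2, 1/4, 1/4)

Signed area of the reference triangle: [ABC] = ½·(4·(3−4) + (-5)·(4−(-1)) + (-4)·(-1−3)) = ½·(-4 − 25 + 16) = -13/2.
[PBC] = ½·((-1/4)·(3−4) + (-5)·(4−(5/4)) + (-4)·(5/4−3)) = ½·(1/4 − 55/4 + 7) = -13/4, so the A-coordinate is (-13/4)/(-13/2) = 1/2.
[APC] = ½·(4·(5/4−4) + (-1/4)·(4−(-1)) + (-4)·(-1−(5/4))) = ½·(-11 − 5/4 + 9) = -13/8, so the B-coordinate is 1/4.
[ABP] = ½·(4·(3−(5/4)) + (-5)·(5/4−(-1)) + (-1/4)·(-1−3)) = ½·(7 − 45/4 + 1) = -13/8, so the C-coordinate is 1/4.
Check: 1/2 + 1/4 + 1/4 = 1.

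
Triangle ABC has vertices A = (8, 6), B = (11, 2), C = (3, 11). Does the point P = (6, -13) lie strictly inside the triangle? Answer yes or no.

Barycentric coordinates of P: (-33, 21, 13).
The three coordinates are negative, positive, positive; a point is interior exactly when all three are positive.

no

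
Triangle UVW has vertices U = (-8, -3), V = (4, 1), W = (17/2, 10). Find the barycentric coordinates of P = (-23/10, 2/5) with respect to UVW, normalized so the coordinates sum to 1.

Signed area of the reference triangle: [UVW] = ½·((-8)·(1−10) + 4·(10−(-3)) + (17/2)·(-3−1)) = ½·(72 + 52 − 34) = 45.
[PVW] = ½·((-23/10)·(1−10) + 4·(10−(2/5)) + (17/2)·(2/5−1)) = ½·(207/10 + 192/5 − 51/10) = 27, so the U-coordinate is 27/45 = 3/5.
[UPW] = ½·((-8)·(2/5−10) + (-23/10)·(10−(-3)) + (17/2)·(-3−(2/5))) = ½·(384/5 − 299/10 − 289/10) = 9, so the V-coordinate is 1/5.
[UVP] = ½·((-8)·(1−(2/5)) + 4·(2/5−(-3)) + (-23/10)·(-3−1)) = ½·(-24/5 + 68/5 + 46/5) = 9, so the W-coordinate is 1/5.

(3/5, 1/5, 1/5)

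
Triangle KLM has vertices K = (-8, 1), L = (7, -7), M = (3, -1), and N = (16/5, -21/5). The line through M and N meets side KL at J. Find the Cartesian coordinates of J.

Barycentric coordinates of N with respect to KLM: (1/5, 3/5, 1/5).
On side KL the M-coordinate is zero; dropping N's M-weight 1/5 and renormalizing the remaining 1/5 : 3/5 gives weights 1/4, 3/4 on K, L.
J = (1/4)·(-8, 1) + (3/4)·(7, -7) = (13/4, -5).

(13/4, -5)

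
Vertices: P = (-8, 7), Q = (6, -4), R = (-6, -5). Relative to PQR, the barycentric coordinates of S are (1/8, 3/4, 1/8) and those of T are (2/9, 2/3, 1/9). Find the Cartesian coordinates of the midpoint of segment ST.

(155/72, -53/24)

Barycentric coordinates of the midpoint are the average: (25/144, 17/24, 17/144).
Converting: (25/144)·P + (17/24)·Q + (17/144)·R = (155/72, -53/24).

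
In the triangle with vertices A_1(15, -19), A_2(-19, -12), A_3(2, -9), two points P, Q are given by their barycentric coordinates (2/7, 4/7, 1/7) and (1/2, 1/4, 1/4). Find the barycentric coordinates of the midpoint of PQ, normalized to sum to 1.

Since both coordinate triples sum to 1, the midpoint's barycentrics are the componentwise average.
(2/7+1/2)/2 = 11/28; similarly 23/56 and 11/56.

(11/28, 23/56, 11/56)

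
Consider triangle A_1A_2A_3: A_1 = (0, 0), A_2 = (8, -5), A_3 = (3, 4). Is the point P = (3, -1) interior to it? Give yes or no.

yes

Barycentric coordinates of P: (25/47, 15/47, 7/47).
The three coordinates are positive, positive, positive; a point is interior exactly when all three are positive.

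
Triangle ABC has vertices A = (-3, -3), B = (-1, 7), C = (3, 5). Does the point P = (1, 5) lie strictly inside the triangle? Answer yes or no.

Barycentric coordinates of P: (1/11, 4/11, 6/11).
The three coordinates are positive, positive, positive; a point is interior exactly when all three are positive.

yes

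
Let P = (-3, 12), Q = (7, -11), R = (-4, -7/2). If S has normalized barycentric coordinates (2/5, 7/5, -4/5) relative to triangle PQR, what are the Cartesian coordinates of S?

S = (2/5)·P + (7/5)·Q + (-4/5)·R.
x-coordinate: (2/5)·(-3) + (7/5)·7 + (-4/5)·(-4) = 59/5.
y-coordinate: (2/5)·12 + (7/5)·(-11) + (-4/5)·(-7/2) = -39/5.

(59/5, -39/5)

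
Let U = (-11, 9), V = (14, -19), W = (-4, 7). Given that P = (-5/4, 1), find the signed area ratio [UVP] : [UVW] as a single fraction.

[UVW] = ½·((-11)·(-19−7) + 14·(7−9) + (-4)·(9−(-19))) = ½·(286 − 28 − 112) = 73.
[UVP] = ½·((-11)·(-19−1) + 14·(1−9) + (-5/4)·(9−(-19))) = ½·(220 − 112 − 35) = 73/2, so the ratio is (73/2)/73 = 1/2.

1/2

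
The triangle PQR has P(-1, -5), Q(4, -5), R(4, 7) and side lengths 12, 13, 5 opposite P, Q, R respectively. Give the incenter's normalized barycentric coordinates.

(2/5, 13/30, 1/6)

The incenter has barycentric coordinates proportional to the opposite side lengths: (12 : 13 : 5).
Normalizing by 12+13+5 = 30 gives (2/5, 13/30, 1/6).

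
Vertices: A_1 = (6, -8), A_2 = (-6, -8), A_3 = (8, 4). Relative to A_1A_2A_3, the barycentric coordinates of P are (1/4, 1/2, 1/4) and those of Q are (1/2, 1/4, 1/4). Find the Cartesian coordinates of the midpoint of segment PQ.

Barycentric coordinates of the midpoint are the average: (3/8, 3/8, 1/4).
Converting: (3/8)·A_1 + (3/8)·A_2 + (1/4)·A_3 = (2, -5).

(2, -5)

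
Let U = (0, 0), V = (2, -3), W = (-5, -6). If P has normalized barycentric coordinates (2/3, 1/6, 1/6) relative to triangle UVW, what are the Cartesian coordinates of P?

P = (2/3)·U + (1/6)·V + (1/6)·W.
x-coordinate: (2/3)·0 + (1/6)·2 + (1/6)·(-5) = -1/2.
y-coordinate: (2/3)·0 + (1/6)·(-3) + (1/6)·(-6) = -3/2.

(-1/2, -3/2)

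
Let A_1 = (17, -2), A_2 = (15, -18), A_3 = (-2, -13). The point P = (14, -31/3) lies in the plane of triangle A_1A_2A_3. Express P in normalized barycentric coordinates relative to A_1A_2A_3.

Signed area of the reference triangle: [A_1A_2A_3] = ½·(17·(-18−(-13)) + 15·(-13−(-2)) + (-2)·(-2−(-18))) = ½·(-85 − 165 − 32) = -141.
[PA_2A_3] = ½·(14·(-18−(-13)) + 15·(-13−(-31/3)) + (-2)·(-31/3−(-18))) = ½·(-70 − 40 − 46/3) = -188/3, so the A_1-coordinate is (-188/3)/(-141) = 4/9.
[A_1PA_3] = ½·(17·(-31/3−(-13)) + 14·(-13−(-2)) + (-2)·(-2−(-31/3))) = ½·(136/3 − 154 − 50/3) = -188/3, so the A_2-coordinate is 4/9.
[A_1A_2P] = ½·(17·(-18−(-31/3)) + 15·(-31/3−(-2)) + 14·(-2−(-18))) = ½·(-391/3 − 125 + 224) = -47/3, so the A_3-coordinate is 1/9.

(4/9, 4/9, 1/9)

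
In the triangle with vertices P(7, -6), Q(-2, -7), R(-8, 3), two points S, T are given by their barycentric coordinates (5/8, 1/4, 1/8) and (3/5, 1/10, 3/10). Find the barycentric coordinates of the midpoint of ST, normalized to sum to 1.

Since both coordinate triples sum to 1, the midpoint's barycentrics are the componentwise average.
(5/8+3/5)/2 = 49/80; similarly 7/40 and 17/80.

(49/80, 7/40, 17/80)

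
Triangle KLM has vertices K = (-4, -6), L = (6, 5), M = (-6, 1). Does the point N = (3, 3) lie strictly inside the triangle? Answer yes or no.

Barycentric coordinates of N: (3/23, 67/92, 13/92).
The three coordinates are positive, positive, positive; a point is interior exactly when all three are positive.

yes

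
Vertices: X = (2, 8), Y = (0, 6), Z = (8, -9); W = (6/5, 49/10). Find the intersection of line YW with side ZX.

(4, 7/3)

Barycentric coordinates of W with respect to XYZ: (1/5, 7/10, 1/10).
On side ZX the Y-coordinate is zero; dropping W's Y-weight 7/10 and renormalizing the remaining 1/10 : 1/5 gives weights 1/3, 2/3 on Z, X.
V = (1/3)·(8, -9) + (2/3)·(2, 8) = (4, 7/3).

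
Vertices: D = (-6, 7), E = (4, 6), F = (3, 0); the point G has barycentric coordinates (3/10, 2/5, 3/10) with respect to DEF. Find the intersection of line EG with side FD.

Line EG meets FD where the E-coordinate vanishes; zeroing G's E-weight and renormalizing leaves F, D-weights 3/10 : 3/10 → (1/2, 1/2).
So H = (1/2)·F + (1/2)·D = (-3/2, 7/2).

(-3/2, 7/2)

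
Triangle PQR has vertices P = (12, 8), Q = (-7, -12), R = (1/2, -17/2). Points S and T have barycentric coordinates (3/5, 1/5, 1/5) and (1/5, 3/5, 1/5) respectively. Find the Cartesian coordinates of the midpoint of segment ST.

Barycentric coordinates of the midpoint are the average: (2/5, 2/5, 1/5).
Converting: (2/5)·P + (2/5)·Q + (1/5)·R = (21/10, -33/10).

(21/10, -33/10)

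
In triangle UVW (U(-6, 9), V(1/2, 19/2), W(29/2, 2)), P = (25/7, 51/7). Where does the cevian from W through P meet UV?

Barycentric coordinates of P with respect to UVW: (1/7, 4/7, 2/7).
On side UV the W-coordinate is zero; dropping P's W-weight 2/7 and renormalizing the remaining 1/7 : 4/7 gives weights 1/5, 4/5 on U, V.
Q = (1/5)·(-6, 9) + (4/5)·(1/2, 19/2) = (-4/5, 47/5).

(-4/5, 47/5)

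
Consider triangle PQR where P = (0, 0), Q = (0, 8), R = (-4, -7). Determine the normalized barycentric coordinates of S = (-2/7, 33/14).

Signed area of the reference triangle: [PQR] = ½·(0·(8−(-7)) + 0·(-7−0) + (-4)·(0−8)) = ½·(0 + 0 + 32) = 16.
[SQR] = ½·((-2/7)·(8−(-7)) + 0·(-7−(33/14)) + (-4)·(33/14−8)) = ½·(-30/7 + 0 + 158/7) = 64/7, so the P-coordinate is (64/7)/16 = 4/7.
[PSR] = ½·(0·(33/14−(-7)) + (-2/7)·(-7−0) + (-4)·(0−(33/14))) = ½·(0 + 2 + 66/7) = 40/7, so the Q-coordinate is 5/14.
[PQS] = ½·(0·(8−(33/14)) + 0·(33/14−0) + (-2/7)·(0−8)) = ½·(0 + 0 + 16/7) = 8/7, so the R-coordinate is 1/14.

(4/7, 5/14, 1/14)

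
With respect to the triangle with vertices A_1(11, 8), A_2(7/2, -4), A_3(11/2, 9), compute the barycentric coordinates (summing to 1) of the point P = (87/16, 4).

(1/8, 3/8, 1/2)

Signed area of the reference triangle: [A_1A_2A_3] = ½·(11·(-4−9) + (7/2)·(9−8) + (11/2)·(8−(-4))) = ½·(-143 + 7/2 + 66) = -147/4.
[PA_2A_3] = ½·((87/16)·(-4−9) + (7/2)·(9−4) + (11/2)·(4−(-4))) = ½·(-1131/16 + 35/2 + 44) = -147/32, so the A_1-coordinate is (-147/32)/(-147/4) = 1/8.
[A_1PA_3] = ½·(11·(4−9) + (87/16)·(9−8) + (11/2)·(8−4)) = ½·(-55 + 87/16 + 22) = -441/32, so the A_2-coordinate is 3/8.
[A_1A_2P] = ½·(11·(-4−4) + (7/2)·(4−8) + (87/16)·(8−(-4))) = ½·(-88 − 14 + 261/4) = -147/8, so the A_3-coordinate is 1/2.
Check: 1/8 + 3/8 + 1/2 = 1.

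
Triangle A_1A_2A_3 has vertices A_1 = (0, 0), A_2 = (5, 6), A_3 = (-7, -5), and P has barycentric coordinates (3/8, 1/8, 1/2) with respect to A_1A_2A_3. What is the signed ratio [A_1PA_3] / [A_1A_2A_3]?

1/8

The signed ratio [A_1PA_3]/[A_1A_2A_3] equals the barycentric coordinate of P at vertex A_2, which is 1/8.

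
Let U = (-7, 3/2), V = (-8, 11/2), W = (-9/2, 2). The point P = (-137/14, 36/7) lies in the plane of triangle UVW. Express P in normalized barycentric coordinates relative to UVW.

Signed area of the reference triangle: [UVW] = ½·((-7)·(11/2−2) + (-8)·(2−(3/2)) + (-9/2)·(3/2−(11/2))) = ½·(-49/2 − 4 + 18) = -21/4.
[PVW] = ½·((-137/14)·(11/2−2) + (-8)·(2−(36/7)) + (-9/2)·(36/7−(11/2))) = ½·(-137/4 + 176/7 + 45/28) = -15/4, so the U-coordinate is (-15/4)/(-21/4) = 5/7.
[UPW] = ½·((-7)·(36/7−2) + (-137/14)·(2−(3/2)) + (-9/2)·(3/2−(36/7))) = ½·(-22 − 137/28 + 459/28) = -21/4, so the V-coordinate is 1.
[UVP] = ½·((-7)·(11/2−(36/7)) + (-8)·(36/7−(3/2)) + (-137/14)·(3/2−(11/2))) = ½·(-5/2 − 204/7 + 274/7) = 15/4, so the W-coordinate is -5/7.

(5/7, 1, -5/7)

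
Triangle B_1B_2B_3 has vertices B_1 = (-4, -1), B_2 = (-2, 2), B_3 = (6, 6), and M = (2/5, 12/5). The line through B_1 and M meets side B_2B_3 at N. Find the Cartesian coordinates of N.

Barycentric coordinates of M with respect to B_1B_2B_3: (2/5, 1/5, 2/5).
On side B_2B_3 the B_1-coordinate is zero; dropping M's B_1-weight 2/5 and renormalizing the remaining 1/5 : 2/5 gives weights 1/3, 2/3 on B_2, B_3.
N = (1/3)·(-2, 2) + (2/3)·(6, 6) = (10/3, 14/3).

(10/3, 14/3)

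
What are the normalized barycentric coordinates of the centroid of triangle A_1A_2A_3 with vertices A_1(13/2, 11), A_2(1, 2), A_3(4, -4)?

(1/3, 1/3, 1/3)

The centroid is the average of the vertices, so each weight is 1/3.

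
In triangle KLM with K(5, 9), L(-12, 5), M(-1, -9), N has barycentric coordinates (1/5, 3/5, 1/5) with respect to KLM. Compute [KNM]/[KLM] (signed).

3/5

The signed ratio [KNM]/[KLM] equals the barycentric coordinate of N at vertex L, which is 3/5.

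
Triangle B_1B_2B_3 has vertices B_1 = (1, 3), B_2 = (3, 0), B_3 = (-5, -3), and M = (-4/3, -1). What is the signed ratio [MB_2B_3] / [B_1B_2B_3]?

[B_1B_2B_3] = ½·(1·(0−(-3)) + 3·(-3−3) + (-5)·(3−0)) = ½·(3 − 18 − 15) = -15.
[MB_2B_3] = ½·((-4/3)·(0−(-3)) + 3·(-3−(-1)) + (-5)·(-1−0)) = ½·(-4 − 6 + 5) = -5/2, so the ratio is (-5/2)/(-15) = 1/6.

1/6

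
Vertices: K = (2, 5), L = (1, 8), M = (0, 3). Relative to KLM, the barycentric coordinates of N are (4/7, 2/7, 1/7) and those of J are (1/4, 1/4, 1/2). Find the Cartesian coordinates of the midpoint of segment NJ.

(61/56, 289/56)

Barycentric coordinates of the midpoint are the average: (23/56, 15/56, 9/28).
Converting: (23/56)·K + (15/56)·L + (9/28)·M = (61/56, 289/56).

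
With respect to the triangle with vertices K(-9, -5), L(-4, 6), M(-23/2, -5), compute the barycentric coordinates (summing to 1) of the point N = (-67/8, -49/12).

(1, 1/12, -1/12)

Signed area of the reference triangle: [KLM] = ½·((-9)·(6−(-5)) + (-4)·(-5−(-5)) + (-23/2)·(-5−6)) = ½·(-99 + 0 + 253/2) = 55/4.
[NLM] = ½·((-67/8)·(6−(-5)) + (-4)·(-5−(-49/12)) + (-23/2)·(-49/12−6)) = ½·(-737/8 + 11/3 + 2783/24) = 55/4, so the K-coordinate is (55/4)/(55/4) = 1.
[KNM] = ½·((-9)·(-49/12−(-5)) + (-67/8)·(-5−(-5)) + (-23/2)·(-5−(-49/12))) = ½·(-33/4 + 0 + 253/24) = 55/48, so the L-coordinate is 1/12.
[KLN] = ½·((-9)·(6−(-49/12)) + (-4)·(-49/12−(-5)) + (-67/8)·(-5−6)) = ½·(-363/4 − 11/3 + 737/8) = -55/48, so the M-coordinate is -1/12.
Check: 1 + 1/12 − 1/12 = 1.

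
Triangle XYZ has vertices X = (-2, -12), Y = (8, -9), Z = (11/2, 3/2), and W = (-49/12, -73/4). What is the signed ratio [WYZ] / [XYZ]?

[XYZ] = ½·((-2)·(-9−(3/2)) + 8·(3/2−(-12)) + (11/2)·(-12−(-9))) = ½·(21 + 108 − 33/2) = 225/4.
[WYZ] = ½·((-49/12)·(-9−(3/2)) + 8·(3/2−(-73/4)) + (11/2)·(-73/4−(-9))) = ½·(343/8 + 158 − 407/8) = 75, so the ratio is 75/(225/4) = 4/3.

4/3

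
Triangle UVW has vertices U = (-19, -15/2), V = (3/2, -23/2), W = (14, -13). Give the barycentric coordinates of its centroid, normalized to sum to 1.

(1/3, 1/3, 1/3)

The centroid is the average of the vertices, so each weight is 1/3.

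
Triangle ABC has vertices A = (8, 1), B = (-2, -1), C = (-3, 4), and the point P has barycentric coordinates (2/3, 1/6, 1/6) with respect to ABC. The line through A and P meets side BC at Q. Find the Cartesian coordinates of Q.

Line AP meets BC where the A-coordinate vanishes; zeroing P's A-weight and renormalizing leaves B, C-weights 1/6 : 1/6 → (1/2, 1/2).
So Q = (1/2)·B + (1/2)·C = (-5/2, 3/2).

(-5/2, 3/2)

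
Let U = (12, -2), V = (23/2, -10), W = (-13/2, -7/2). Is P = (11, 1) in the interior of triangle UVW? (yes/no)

Barycentric coordinates of P: (41/31, -12/31, 2/31).
The three coordinates are positive, negative, positive; a point is interior exactly when all three are positive.

no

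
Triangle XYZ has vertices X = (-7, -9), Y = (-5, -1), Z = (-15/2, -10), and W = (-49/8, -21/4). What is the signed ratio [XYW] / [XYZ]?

1/4

[XYZ] = ½·((-7)·(-1−(-10)) + (-5)·(-10−(-9)) + (-15/2)·(-9−(-1))) = ½·(-63 + 5 + 60) = 1.
[XYW] = ½·((-7)·(-1−(-21/4)) + (-5)·(-21/4−(-9)) + (-49/8)·(-9−(-1))) = ½·(-119/4 − 75/4 + 49) = 1/4, so the ratio is (1/4)/1 = 1/4.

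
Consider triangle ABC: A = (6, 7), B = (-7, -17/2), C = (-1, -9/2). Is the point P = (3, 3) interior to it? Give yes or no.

Barycentric coordinates of P: (29/41, 13/82, 11/82).
The three coordinates are positive, positive, positive; a point is interior exactly when all three are positive.

yes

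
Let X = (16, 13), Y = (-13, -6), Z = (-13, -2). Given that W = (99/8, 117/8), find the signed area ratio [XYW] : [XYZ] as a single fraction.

[XYZ] = ½·(16·(-6−(-2)) + (-13)·(-2−13) + (-13)·(13−(-6))) = ½·(-64 + 195 − 247) = -58.
[XYW] = ½·(16·(-6−(117/8)) + (-13)·(117/8−13) + (99/8)·(13−(-6))) = ½·(-330 − 169/8 + 1881/8) = -58, so the ratio is (-58)/(-58) = 1.

1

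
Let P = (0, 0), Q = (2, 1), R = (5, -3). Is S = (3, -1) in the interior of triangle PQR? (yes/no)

yes

Barycentric coordinates of S: (2/11, 4/11, 5/11).
The three coordinates are positive, positive, positive; a point is interior exactly when all three are positive.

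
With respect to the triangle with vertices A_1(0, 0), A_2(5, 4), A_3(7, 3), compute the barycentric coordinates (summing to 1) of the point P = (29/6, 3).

(1/6, 1/2, 1/3)

Signed area of the reference triangle: [A_1A_2A_3] = ½·(0·(4−3) + 5·(3−0) + 7·(0−4)) = ½·(0 + 15 − 28) = -13/2.
[PA_2A_3] = ½·((29/6)·(4−3) + 5·(3−3) + 7·(3−4)) = ½·(29/6 + 0 − 7) = -13/12, so the A_1-coordinate is (-13/12)/(-13/2) = 1/6.
[A_1PA_3] = ½·(0·(3−3) + (29/6)·(3−0) + 7·(0−3)) = ½·(0 + 29/2 − 21) = -13/4, so the A_2-coordinate is 1/2.
[A_1A_2P] = ½·(0·(4−3) + 5·(3−0) + (29/6)·(0−4)) = ½·(0 + 15 − 58/3) = -13/6, so the A_3-coordinate is 1/3.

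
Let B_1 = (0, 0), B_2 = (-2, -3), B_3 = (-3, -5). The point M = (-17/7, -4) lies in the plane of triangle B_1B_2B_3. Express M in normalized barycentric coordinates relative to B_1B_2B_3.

(1/7, 1/7, 5/7)

Signed area of the reference triangle: [B_1B_2B_3] = ½·(0·(-3−(-5)) + (-2)·(-5−0) + (-3)·(0−(-3))) = ½·(0 + 10 − 9) = 1/2.
[MB_2B_3] = ½·((-17/7)·(-3−(-5)) + (-2)·(-5−(-4)) + (-3)·(-4−(-3))) = ½·(-34/7 + 2 + 3) = 1/14, so the B_1-coordinate is (1/14)/(1/2) = 1/7.
[B_1MB_3] = ½·(0·(-4−(-5)) + (-17/7)·(-5−0) + (-3)·(0−(-4))) = ½·(0 + 85/7 − 12) = 1/14, so the B_2-coordinate is 1/7.
[B_1B_2M] = ½·(0·(-3−(-4)) + (-2)·(-4−0) + (-17/7)·(0−(-3))) = ½·(0 + 8 − 51/7) = 5/14, so the B_3-coordinate is 5/7.
Check: 1/7 + 1/7 + 5/7 = 1.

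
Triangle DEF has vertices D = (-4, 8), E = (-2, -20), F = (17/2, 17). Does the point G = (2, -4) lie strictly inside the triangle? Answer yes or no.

yes

Barycentric coordinates of G: (5/92, 51/92, 9/23).
The three coordinates are positive, positive, positive; a point is interior exactly when all three are positive.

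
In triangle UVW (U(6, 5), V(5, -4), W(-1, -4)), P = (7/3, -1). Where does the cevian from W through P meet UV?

Barycentric coordinates of P with respect to UVW: (1/3, 1/6, 1/2).
On side UV the W-coordinate is zero; dropping P's W-weight 1/2 and renormalizing the remaining 1/3 : 1/6 gives weights 2/3, 1/3 on U, V.
Q = (2/3)·(6, 5) + (1/3)·(5, -4) = (17/3, 2).

(17/3, 2)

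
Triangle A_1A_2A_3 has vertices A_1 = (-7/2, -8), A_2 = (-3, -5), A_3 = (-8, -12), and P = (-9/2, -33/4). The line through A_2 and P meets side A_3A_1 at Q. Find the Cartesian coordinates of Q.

(-5, -28/3)

Barycentric coordinates of P with respect to A_1A_2A_3: (1/2, 1/4, 1/4).
On side A_3A_1 the A_2-coordinate is zero; dropping P's A_2-weight 1/4 and renormalizing the remaining 1/4 : 1/2 gives weights 1/3, 2/3 on A_3, A_1.
Q = (1/3)·(-8, -12) + (2/3)·(-7/2, -8) = (-5, -28/3).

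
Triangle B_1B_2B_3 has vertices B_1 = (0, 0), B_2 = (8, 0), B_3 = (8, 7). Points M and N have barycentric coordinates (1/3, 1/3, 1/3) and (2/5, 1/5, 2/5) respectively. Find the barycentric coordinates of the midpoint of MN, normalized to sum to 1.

(11/30, 4/15, 11/30)

Since both coordinate triples sum to 1, the midpoint's barycentrics are the componentwise average.
(1/3+2/5)/2 = 11/30; similarly 4/15 and 11/30.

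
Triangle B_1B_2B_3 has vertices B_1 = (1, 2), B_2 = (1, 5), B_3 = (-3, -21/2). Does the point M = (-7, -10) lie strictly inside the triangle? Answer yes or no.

no

Barycentric coordinates of M: (-16/3, 13/3, 2).
The three coordinates are negative, positive, positive; a point is interior exactly when all three are positive.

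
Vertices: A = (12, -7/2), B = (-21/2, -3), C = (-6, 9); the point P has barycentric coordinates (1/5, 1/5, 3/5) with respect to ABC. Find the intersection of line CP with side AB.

Line CP meets AB where the C-coordinate vanishes; zeroing P's C-weight and renormalizing leaves A, B-weights 1/5 : 1/5 → (1/2, 1/2).
So Q = (1/2)·A + (1/2)·B = (3/4, -13/4).

(3/4, -13/4)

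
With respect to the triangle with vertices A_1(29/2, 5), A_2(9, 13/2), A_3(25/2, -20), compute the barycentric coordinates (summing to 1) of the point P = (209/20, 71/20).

(1/5, 7/10, 1/10)

Signed area of the reference triangle: [A_1A_2A_3] = ½·((29/2)·(13/2−(-20)) + 9·(-20−5) + (25/2)·(5−(13/2))) = ½·(1537/4 − 225 − 75/4) = 281/4.
[PA_2A_3] = ½·((209/20)·(13/2−(-20)) + 9·(-20−(71/20)) + (25/2)·(71/20−(13/2))) = ½·(11077/40 − 4239/20 − 295/8) = 281/20, so the A_1-coordinate is (281/20)/(281/4) = 1/5.
[A_1PA_3] = ½·((29/2)·(71/20−(-20)) + (209/20)·(-20−5) + (25/2)·(5−(71/20))) = ½·(13659/40 − 1045/4 + 145/8) = 1967/40, so the A_2-coordinate is 7/10.
[A_1A_2P] = ½·((29/2)·(13/2−(71/20)) + 9·(71/20−5) + (209/20)·(5−(13/2))) = ½·(1711/40 − 261/20 − 627/40) = 281/40, so the A_3-coordinate is 1/10.
Check: 1/5 + 7/10 + 1/10 = 1.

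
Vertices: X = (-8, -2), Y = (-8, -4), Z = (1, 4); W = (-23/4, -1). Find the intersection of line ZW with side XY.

Barycentric coordinates of W with respect to XYZ: (1/2, 1/4, 1/4).
On side XY the Z-coordinate is zero; dropping W's Z-weight 1/4 and renormalizing the remaining 1/2 : 1/4 gives weights 2/3, 1/3 on X, Y.
V = (2/3)·(-8, -2) + (1/3)·(-8, -4) = (-8, -8/3).

(-8, -8/3)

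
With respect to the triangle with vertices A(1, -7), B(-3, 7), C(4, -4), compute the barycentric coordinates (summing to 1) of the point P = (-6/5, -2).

(4/5, 2/5, -1/5)

Signed area of the reference triangle: [ABC] = ½·(1·(7−(-4)) + (-3)·(-4−(-7)) + 4·(-7−7)) = ½·(11 − 9 − 56) = -27.
[PBC] = ½·((-6/5)·(7−(-4)) + (-3)·(-4−(-2)) + 4·(-2−7)) = ½·(-66/5 + 6 − 36) = -108/5, so the A-coordinate is (-108/5)/(-27) = 4/5.
[APC] = ½·(1·(-2−(-4)) + (-6/5)·(-4−(-7)) + 4·(-7−(-2))) = ½·(2 − 18/5 − 20) = -54/5, so the B-coordinate is 2/5.
[ABP] = ½·(1·(7−(-2)) + (-3)·(-2−(-7)) + (-6/5)·(-7−7)) = ½·(9 − 15 + 84/5) = 27/5, so the C-coordinate is -1/5.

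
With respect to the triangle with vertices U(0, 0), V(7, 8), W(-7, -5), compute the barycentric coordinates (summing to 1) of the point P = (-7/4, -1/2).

Signed area of the reference triangle: [UVW] = ½·(0·(8−(-5)) + 7·(-5−0) + (-7)·(0−8)) = ½·(0 − 35 + 56) = 21/2.
[PVW] = ½·((-7/4)·(8−(-5)) + 7·(-5−(-1/2)) + (-7)·(-1/2−8)) = ½·(-91/4 − 63/2 + 119/2) = 21/8, so the U-coordinate is (21/8)/(21/2) = 1/4.
[UPW] = ½·(0·(-1/2−(-5)) + (-7/4)·(-5−0) + (-7)·(0−(-1/2))) = ½·(0 + 35/4 − 7/2) = 21/8, so the V-coordinate is 1/4.
[UVP] = ½·(0·(8−(-1/2)) + 7·(-1/2−0) + (-7/4)·(0−8)) = ½·(0 − 7/2 + 14) = 21/4, so the W-coordinate is 1/2.

(1/4, 1/4, 1/2)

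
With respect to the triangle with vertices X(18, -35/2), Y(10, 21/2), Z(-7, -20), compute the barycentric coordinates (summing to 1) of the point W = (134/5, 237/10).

Signed area of the reference triangle: [XYZ] = ½·(18·(21/2−(-20)) + 10·(-20−(-35/2)) + (-7)·(-35/2−(21/2))) = ½·(549 − 25 + 196) = 360.
[WYZ] = ½·((134/5)·(21/2−(-20)) + 10·(-20−(237/10)) + (-7)·(237/10−(21/2))) = ½·(4087/5 − 437 − 462/5) = 144, so the X-coordinate is 144/360 = 2/5.
[XWZ] = ½·(18·(237/10−(-20)) + (134/5)·(-20−(-35/2)) + (-7)·(-35/2−(237/10))) = ½·(3933/5 − 67 + 1442/5) = 504, so the Y-coordinate is 7/5.
[XYW] = ½·(18·(21/2−(237/10)) + 10·(237/10−(-35/2)) + (134/5)·(-35/2−(21/2))) = ½·(-1188/5 + 412 − 3752/5) = -288, so the Z-coordinate is -4/5.
Check: 2/5 + 7/5 − 4/5 = 1.

(2/5, 7/5, -4/5)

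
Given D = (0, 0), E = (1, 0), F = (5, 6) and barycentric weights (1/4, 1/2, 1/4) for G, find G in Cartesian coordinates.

(7/4, 3/2)

G = (1/4)·D + (1/2)·E + (1/4)·F.
x-coordinate: (1/4)·0 + (1/2)·1 + (1/4)·5 = 7/4.
y-coordinate: (1/4)·0 + (1/2)·0 + (1/4)·6 = 3/2.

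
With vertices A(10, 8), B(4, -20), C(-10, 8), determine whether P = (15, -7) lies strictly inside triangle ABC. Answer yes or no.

Barycentric coordinates of P: (7/8, 15/28, -23/56).
The three coordinates are positive, positive, negative; a point is interior exactly when all three are positive.

no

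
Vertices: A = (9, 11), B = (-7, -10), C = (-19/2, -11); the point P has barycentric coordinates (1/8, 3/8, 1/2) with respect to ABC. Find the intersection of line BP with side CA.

Line BP meets CA where the B-coordinate vanishes; zeroing P's B-weight and renormalizing leaves C, A-weights 1/2 : 1/8 → (4/5, 1/5).
So Q = (4/5)·C + (1/5)·A = (-29/5, -33/5).

(-29/5, -33/5)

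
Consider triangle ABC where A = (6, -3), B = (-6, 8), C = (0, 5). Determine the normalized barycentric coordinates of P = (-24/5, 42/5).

(-1/5, 3/5, 3/5)

Signed area of the reference triangle: [ABC] = ½·(6·(8−5) + (-6)·(5−(-3)) + 0·(-3−8)) = ½·(18 − 48 + 0) = -15.
[PBC] = ½·((-24/5)·(8−5) + (-6)·(5−(42/5)) + 0·(42/5−8)) = ½·(-72/5 + 102/5 + 0) = 3, so the A-coordinate is 3/(-15) = -1/5.
[APC] = ½·(6·(42/5−5) + (-24/5)·(5−(-3)) + 0·(-3−(42/5))) = ½·(102/5 − 192/5 + 0) = -9, so the B-coordinate is 3/5.
[ABP] = ½·(6·(8−(42/5)) + (-6)·(42/5−(-3)) + (-24/5)·(-3−8)) = ½·(-12/5 − 342/5 + 264/5) = -9, so the C-coordinate is 3/5.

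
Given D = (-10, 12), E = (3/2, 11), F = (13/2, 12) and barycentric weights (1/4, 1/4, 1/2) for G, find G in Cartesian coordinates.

G = (1/4)·D + (1/4)·E + (1/2)·F.
x-coordinate: (1/4)·(-10) + (1/4)·(3/2) + (1/2)·(13/2) = 9/8.
y-coordinate: (1/4)·12 + (1/4)·11 + (1/2)·12 = 47/4.

(9/8, 47/4)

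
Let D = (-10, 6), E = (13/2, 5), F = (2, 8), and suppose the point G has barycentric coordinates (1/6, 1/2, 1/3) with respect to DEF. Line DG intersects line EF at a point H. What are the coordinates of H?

(47/10, 31/5)

Line DG meets EF where the D-coordinate vanishes; zeroing G's D-weight and renormalizing leaves E, F-weights 1/2 : 1/3 → (3/5, 2/5).
So H = (3/5)·E + (2/5)·F = (47/10, 31/5).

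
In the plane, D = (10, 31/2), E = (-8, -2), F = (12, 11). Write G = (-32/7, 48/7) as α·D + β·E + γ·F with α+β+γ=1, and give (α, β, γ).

Signed area of the reference triangle: [DEF] = ½·(10·(-2−11) + (-8)·(11−(31/2)) + 12·(31/2−(-2))) = ½·(-130 + 36 + 210) = 58.
[GEF] = ½·((-32/7)·(-2−11) + (-8)·(11−(48/7)) + 12·(48/7−(-2))) = ½·(416/7 − 232/7 + 744/7) = 464/7, so the D-coordinate is (464/7)/58 = 8/7.
[DGF] = ½·(10·(48/7−11) + (-32/7)·(11−(31/2)) + 12·(31/2−(48/7))) = ½·(-290/7 + 144/7 + 726/7) = 290/7, so the E-coordinate is 5/7.
[DEG] = ½·(10·(-2−(48/7)) + (-8)·(48/7−(31/2)) + (-32/7)·(31/2−(-2))) = ½·(-620/7 + 484/7 − 80) = -348/7, so the F-coordinate is -6/7.
Check: 8/7 + 5/7 − 6/7 = 1.

(8/7, 5/7, -6/7)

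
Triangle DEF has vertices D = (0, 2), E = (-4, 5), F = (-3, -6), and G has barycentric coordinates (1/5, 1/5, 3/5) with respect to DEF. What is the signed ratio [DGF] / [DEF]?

The signed ratio [DGF]/[DEF] equals the barycentric coordinate of G at vertex E, which is 1/5.

1/5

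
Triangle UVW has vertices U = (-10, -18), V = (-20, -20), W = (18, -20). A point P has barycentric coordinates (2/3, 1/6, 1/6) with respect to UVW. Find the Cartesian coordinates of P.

(-7, -56/3)

P = (2/3)·U + (1/6)·V + (1/6)·W.
x-coordinate: (2/3)·(-10) + (1/6)·(-20) + (1/6)·18 = -7.
y-coordinate: (2/3)·(-18) + (1/6)·(-20) + (1/6)·(-20) = -56/3.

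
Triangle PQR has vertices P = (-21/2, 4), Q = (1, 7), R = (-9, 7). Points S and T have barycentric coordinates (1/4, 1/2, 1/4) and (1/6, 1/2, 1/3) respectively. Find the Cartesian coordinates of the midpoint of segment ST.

Barycentric coordinates of the midpoint are the average: (5/24, 1/2, 7/24).
Converting: (5/24)·P + (1/2)·Q + (7/24)·R = (-69/16, 51/8).

(-69/16, 51/8)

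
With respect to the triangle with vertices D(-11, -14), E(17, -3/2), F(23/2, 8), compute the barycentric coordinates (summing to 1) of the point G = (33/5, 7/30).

(4/15, 1/5, 8/15)

Signed area of the reference triangle: [DEF] = ½·((-11)·(-3/2−8) + 17·(8−(-14)) + (23/2)·(-14−(-3/2))) = ½·(209/2 + 374 − 575/4) = 1339/8.
[GEF] = ½·((33/5)·(-3/2−8) + 17·(8−(7/30)) + (23/2)·(7/30−(-3/2))) = ½·(-627/10 + 3961/30 + 299/15) = 1339/30, so the D-coordinate is (1339/30)/(1339/8) = 4/15.
[DGF] = ½·((-11)·(7/30−8) + (33/5)·(8−(-14)) + (23/2)·(-14−(7/30))) = ½·(2563/30 + 726/5 − 9821/60) = 1339/40, so the E-coordinate is 1/5.
[DEG] = ½·((-11)·(-3/2−(7/30)) + 17·(7/30−(-14)) + (33/5)·(-14−(-3/2))) = ½·(286/15 + 7259/30 − 165/2) = 1339/15, so the F-coordinate is 8/15.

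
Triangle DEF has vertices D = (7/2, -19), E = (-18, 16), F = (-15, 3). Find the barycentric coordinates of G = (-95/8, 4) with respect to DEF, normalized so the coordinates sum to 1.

Signed area of the reference triangle: [DEF] = ½·((7/2)·(16−3) + (-18)·(3−(-19)) + (-15)·(-19−16)) = ½·(91/2 − 396 + 525) = 349/4.
[GEF] = ½·((-95/8)·(16−3) + (-18)·(3−4) + (-15)·(4−16)) = ½·(-1235/8 + 18 + 180) = 349/16, so the D-coordinate is (349/16)/(349/4) = 1/4.
[DGF] = ½·((7/2)·(4−3) + (-95/8)·(3−(-19)) + (-15)·(-19−4)) = ½·(7/2 − 1045/4 + 345) = 349/8, so the E-coordinate is 1/2.
[DEG] = ½·((7/2)·(16−4) + (-18)·(4−(-19)) + (-95/8)·(-19−16)) = ½·(42 − 414 + 3325/8) = 349/16, so the F-coordinate is 1/4.

(1/4, 1/2, 1/4)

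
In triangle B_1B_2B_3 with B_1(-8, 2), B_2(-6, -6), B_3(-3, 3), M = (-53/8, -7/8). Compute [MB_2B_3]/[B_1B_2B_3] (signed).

[B_1B_2B_3] = ½·((-8)·(-6−3) + (-6)·(3−2) + (-3)·(2−(-6))) = ½·(72 − 6 − 24) = 21.
[MB_2B_3] = ½·((-53/8)·(-6−3) + (-6)·(3−(-7/8)) + (-3)·(-7/8−(-6))) = ½·(477/8 − 93/4 − 123/8) = 21/2, so the ratio is (21/2)/21 = 1/2.

1/2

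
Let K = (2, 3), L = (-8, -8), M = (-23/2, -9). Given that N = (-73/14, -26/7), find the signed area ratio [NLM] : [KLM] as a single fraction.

3/7

[KLM] = ½·(2·(-8−(-9)) + (-8)·(-9−3) + (-23/2)·(3−(-8))) = ½·(2 + 96 − 253/2) = -57/4.
[NLM] = ½·((-73/14)·(-8−(-9)) + (-8)·(-9−(-26/7)) + (-23/2)·(-26/7−(-8))) = ½·(-73/14 + 296/7 − 345/7) = -171/28, so the ratio is (-171/28)/(-57/4) = 3/7.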